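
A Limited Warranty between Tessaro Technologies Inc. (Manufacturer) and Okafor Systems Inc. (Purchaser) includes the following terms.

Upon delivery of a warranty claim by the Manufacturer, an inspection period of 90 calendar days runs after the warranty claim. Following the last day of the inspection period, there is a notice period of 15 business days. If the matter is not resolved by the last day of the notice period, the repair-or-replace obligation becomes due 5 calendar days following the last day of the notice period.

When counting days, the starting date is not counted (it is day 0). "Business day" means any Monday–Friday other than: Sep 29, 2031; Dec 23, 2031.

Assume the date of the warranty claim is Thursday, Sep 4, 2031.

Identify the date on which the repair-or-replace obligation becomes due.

Dec 30, 2031

The last day of the inspection period: 90 calendar days after Sep 4, 2031 is Dec 3, 2031.
The last day of the notice period: counting 15 business days from Wednesday, Dec 3, 2031 (Dec 4, Dec 5, Dec 8, Dec 9, …, Dec 22, Dec 24, Dec 25, skipping weekends and the listed holiday on Dec 23) reaches Thursday, Dec 25, 2031.
The date on which the repair-or-replace obligation becomes due: Dec 25, 2031 + 5 days = Dec 30, 2031.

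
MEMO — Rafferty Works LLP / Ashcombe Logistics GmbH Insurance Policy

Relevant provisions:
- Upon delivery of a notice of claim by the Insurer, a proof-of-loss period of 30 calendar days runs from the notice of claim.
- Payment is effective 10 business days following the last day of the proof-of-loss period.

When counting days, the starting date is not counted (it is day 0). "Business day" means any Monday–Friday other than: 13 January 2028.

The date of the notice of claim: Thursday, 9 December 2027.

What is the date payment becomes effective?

24 January 2028

Adding 30 calendar days to 9 December 2027 gives 8 January 2028, which is the last day of the proof-of-loss period.
The date payment becomes effective: 10 business days after Saturday, 8 January 2028, skipping weekends and the listed holiday on Jan 13 — Jan 10, Jan 11, Jan 12, Jan 14, Jan 17, Jan 18, Jan 19, Jan 20, Jan 21, Jan 24 — lands on Monday, 24 January 2028.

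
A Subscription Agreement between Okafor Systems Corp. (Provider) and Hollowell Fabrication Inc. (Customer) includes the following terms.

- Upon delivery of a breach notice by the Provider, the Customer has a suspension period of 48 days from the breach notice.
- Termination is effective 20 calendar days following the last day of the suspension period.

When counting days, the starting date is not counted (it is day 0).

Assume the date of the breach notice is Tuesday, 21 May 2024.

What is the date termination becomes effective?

The last day of the suspension period: 21 May 2024 + 48 days = 8 July 2024.
The date termination becomes effective: 20 calendar days after 8 July 2024 is 28 July 2024.

28 July 2024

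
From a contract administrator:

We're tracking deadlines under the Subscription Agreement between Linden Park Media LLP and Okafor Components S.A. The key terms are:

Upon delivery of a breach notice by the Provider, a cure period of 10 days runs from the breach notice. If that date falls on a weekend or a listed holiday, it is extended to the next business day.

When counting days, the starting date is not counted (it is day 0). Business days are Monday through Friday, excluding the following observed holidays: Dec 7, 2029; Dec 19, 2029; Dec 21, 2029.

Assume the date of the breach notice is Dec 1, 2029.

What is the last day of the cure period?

The last day of the cure period: 10 calendar days after Dec 1, 2029 is Dec 11, 2029. Dec 11, 2029 is a Tuesday and is not a listed holiday, so no roll-forward applies.

Dec 11, 2029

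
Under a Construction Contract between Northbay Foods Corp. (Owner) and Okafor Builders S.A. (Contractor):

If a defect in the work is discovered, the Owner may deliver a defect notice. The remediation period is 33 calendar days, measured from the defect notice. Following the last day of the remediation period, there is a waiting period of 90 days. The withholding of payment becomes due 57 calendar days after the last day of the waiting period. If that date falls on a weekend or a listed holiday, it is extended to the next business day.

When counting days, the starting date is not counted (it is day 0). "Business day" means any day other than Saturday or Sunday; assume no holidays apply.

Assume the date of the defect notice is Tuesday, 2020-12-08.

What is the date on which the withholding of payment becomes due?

Adding 33 calendar days to 2020-12-08 gives 2021-01-10, which is the last day of the remediation period.
The last day of the waiting period: 90 calendar days after 2021-01-10 is 2021-04-10.
The date on which the withholding of payment becomes due: 2021-04-10 + 57 days = 2021-06-06. That falls on a Sunday, so it rolls to the next business day, Monday, 2021-06-07.

2021-06-07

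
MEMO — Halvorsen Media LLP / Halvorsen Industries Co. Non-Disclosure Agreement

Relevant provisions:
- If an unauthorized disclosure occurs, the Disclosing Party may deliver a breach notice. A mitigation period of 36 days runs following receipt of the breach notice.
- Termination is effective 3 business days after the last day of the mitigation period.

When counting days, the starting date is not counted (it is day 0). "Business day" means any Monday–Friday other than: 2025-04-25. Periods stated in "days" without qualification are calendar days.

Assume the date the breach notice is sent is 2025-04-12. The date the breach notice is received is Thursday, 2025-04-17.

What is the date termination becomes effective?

Adding 36 calendar days to 2025-04-17 gives 2025-05-23, which is the last day of the mitigation period.
The date termination becomes effective: counting 3 business days from Friday, 2025-05-23 (May 26, May 27, May 28, skipping weekends) reaches Wednesday, 2025-05-28.

2025-05-28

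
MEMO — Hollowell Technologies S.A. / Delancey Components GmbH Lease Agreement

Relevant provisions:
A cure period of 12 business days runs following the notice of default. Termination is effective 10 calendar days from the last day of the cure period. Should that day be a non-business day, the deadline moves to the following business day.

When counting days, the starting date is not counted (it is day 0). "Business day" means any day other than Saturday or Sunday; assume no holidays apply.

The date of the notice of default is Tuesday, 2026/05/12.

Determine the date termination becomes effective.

2026/06/08

The last day of the cure period: 12 business days after Tuesday, 2026/05/12, skipping weekends — May 13, May 14, May 15, May 18, …, May 26, May 27, May 28 — lands on Thursday, 2026/05/28.
The date termination becomes effective: 10 calendar days after 2026/05/28 is 2026/06/07. That falls on a Sunday, so it rolls to the next business day, Monday, 2026/06/08.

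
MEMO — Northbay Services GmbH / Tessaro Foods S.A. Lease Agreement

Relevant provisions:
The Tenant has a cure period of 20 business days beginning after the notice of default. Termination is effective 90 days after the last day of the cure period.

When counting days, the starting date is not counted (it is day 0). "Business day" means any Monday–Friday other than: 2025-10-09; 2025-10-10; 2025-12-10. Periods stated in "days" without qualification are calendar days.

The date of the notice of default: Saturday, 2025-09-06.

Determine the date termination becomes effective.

The last day of the cure period: counting 20 business days from Saturday, 2025-09-06 (Sep 8, Sep 9, Sep 10, Sep 11, …, Oct 1, Oct 2, Oct 3, skipping weekends) reaches Friday, 2025-10-03.
Adding 90 calendar days to 2025-10-03 gives 2026-01-01, which is the date termination becomes effective.

2026-01-01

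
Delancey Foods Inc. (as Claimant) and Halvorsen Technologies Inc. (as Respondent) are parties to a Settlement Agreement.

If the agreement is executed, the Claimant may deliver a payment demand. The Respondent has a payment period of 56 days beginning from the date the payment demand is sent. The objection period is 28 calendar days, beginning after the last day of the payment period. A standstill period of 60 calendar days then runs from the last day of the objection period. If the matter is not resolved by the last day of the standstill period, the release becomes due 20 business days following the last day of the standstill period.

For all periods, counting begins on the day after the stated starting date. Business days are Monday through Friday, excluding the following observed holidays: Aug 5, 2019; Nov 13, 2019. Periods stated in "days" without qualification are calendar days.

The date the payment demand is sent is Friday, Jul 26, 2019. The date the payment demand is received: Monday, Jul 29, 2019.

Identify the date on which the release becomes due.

Jan 14, 2020

The last day of the payment period: 56 calendar days after Jul 26, 2019 is Sep 20, 2019.
The last day of the objection period: Sep 20, 2019 + 28 days = Oct 18, 2019.
The last day of the standstill period: Oct 18, 2019 + 60 days = Dec 17, 2019.
The date on which the release becomes due: 20 business days after Tuesday, Dec 17, 2019, skipping weekends — Dec 18, Dec 19, Dec 20, Dec 23, …, Jan 10, Jan 13, Jan 14 — lands on Tuesday, Jan 14, 2020.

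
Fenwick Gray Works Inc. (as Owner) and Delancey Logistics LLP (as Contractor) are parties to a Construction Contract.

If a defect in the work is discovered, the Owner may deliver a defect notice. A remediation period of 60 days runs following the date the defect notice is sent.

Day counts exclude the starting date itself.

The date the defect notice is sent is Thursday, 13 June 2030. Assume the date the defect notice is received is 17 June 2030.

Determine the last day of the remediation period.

12 August 2030

Adding 60 calendar days to 13 June 2030 gives 12 August 2030, which is the last day of the remediation period.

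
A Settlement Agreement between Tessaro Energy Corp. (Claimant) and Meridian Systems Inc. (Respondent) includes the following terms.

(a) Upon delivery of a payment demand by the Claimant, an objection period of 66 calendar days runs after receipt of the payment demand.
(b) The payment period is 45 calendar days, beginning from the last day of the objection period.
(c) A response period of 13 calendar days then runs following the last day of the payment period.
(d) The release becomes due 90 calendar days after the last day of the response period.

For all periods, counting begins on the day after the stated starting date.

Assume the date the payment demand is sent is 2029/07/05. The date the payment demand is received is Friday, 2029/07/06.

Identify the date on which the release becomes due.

2030/02/05

The last day of the objection period: 66 calendar days after 2029/07/06 is 2029/09/10.
The last day of the payment period: 45 calendar days after 2029/09/10 is 2029/10/25.
Adding 13 calendar days to 2029/10/25 gives 2029/11/07, which is the last day of the response period.
The date on which the release becomes due: 2029/11/07 + 90 days = 2030/02/05.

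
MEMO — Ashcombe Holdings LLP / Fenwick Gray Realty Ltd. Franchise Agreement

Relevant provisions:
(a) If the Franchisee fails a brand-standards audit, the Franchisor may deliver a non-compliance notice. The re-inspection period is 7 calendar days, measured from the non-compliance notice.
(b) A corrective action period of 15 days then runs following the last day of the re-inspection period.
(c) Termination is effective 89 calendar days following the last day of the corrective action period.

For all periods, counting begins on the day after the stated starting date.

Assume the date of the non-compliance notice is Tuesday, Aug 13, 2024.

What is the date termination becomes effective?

The last day of the re-inspection period: Aug 13, 2024 + 7 days = Aug 20, 2024.
The last day of the corrective action period: 15 calendar days after Aug 20, 2024 is Sep 4, 2024.
Adding 89 calendar days to Sep 4, 2024 gives Dec 2, 2024, which is the date termination becomes effective.

Dec 2, 2024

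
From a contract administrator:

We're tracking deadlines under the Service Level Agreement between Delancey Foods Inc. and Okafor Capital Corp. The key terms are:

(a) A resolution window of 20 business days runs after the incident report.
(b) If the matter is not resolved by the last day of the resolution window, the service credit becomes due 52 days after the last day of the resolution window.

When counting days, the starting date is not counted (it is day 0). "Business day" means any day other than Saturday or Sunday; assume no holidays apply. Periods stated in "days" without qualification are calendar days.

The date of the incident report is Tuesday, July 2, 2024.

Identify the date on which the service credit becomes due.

September 20, 2024

The last day of the resolution window: 20 business days after Tuesday, July 2, 2024, skipping weekends — Jul 3, Jul 4, Jul 5, Jul 8, …, Jul 26, Jul 29, Jul 30 — lands on Tuesday, July 30, 2024.
The date on which the service credit becomes due: 52 calendar days after July 30, 2024 is September 20, 2024.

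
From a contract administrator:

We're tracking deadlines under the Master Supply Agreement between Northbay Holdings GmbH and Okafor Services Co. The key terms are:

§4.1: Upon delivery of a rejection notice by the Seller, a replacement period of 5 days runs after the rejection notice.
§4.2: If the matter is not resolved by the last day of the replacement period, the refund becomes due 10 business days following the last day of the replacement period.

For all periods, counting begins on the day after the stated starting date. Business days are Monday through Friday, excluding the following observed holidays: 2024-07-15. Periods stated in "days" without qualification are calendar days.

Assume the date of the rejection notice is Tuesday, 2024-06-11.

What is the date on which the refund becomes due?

2024-06-28

The last day of the replacement period: 5 calendar days after 2024-06-11 is 2024-06-16.
The date on which the refund becomes due: 10 business days after Sunday, 2024-06-16, skipping weekends — Jun 17, Jun 18, Jun 19, Jun 20, Jun 21, Jun 24, Jun 25, Jun 26, Jun 27, Jun 28 — lands on Friday, 2024-06-28.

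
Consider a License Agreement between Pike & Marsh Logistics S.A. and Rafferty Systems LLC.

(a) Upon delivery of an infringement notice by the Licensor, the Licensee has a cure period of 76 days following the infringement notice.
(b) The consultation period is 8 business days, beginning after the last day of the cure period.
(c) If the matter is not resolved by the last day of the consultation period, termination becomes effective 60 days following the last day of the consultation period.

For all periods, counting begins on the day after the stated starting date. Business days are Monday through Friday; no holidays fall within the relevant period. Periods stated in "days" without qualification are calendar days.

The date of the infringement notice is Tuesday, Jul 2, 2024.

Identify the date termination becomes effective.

Nov 25, 2024

The last day of the cure period: 76 calendar days after Jul 2, 2024 is Sep 16, 2024.
The last day of the consultation period: counting 8 business days from Monday, Sep 16, 2024 (Sep 17, Sep 18, Sep 19, Sep 20, Sep 23, Sep 24, Sep 25, Sep 26, skipping weekends) reaches Thursday, Sep 26, 2024.
The date termination becomes effective: Sep 26, 2024 + 60 days = Nov 25, 2024.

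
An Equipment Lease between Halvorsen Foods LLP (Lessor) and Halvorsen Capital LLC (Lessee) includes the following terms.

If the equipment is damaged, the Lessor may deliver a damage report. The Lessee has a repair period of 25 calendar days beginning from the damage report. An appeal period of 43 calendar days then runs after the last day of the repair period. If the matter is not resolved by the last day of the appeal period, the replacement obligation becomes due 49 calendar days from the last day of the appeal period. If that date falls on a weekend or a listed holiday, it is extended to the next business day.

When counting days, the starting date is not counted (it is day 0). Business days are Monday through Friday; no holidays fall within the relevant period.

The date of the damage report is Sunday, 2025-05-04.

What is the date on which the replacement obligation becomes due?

The last day of the repair period: 25 calendar days after 2025-05-04 is 2025-05-29.
The last day of the appeal period: 2025-05-29 + 43 days = 2025-07-11.
The date on which the replacement obligation becomes due: 49 calendar days after 2025-07-11 is 2025-08-29. 2025-08-29 is a Friday, so no roll-forward applies.

2025-08-29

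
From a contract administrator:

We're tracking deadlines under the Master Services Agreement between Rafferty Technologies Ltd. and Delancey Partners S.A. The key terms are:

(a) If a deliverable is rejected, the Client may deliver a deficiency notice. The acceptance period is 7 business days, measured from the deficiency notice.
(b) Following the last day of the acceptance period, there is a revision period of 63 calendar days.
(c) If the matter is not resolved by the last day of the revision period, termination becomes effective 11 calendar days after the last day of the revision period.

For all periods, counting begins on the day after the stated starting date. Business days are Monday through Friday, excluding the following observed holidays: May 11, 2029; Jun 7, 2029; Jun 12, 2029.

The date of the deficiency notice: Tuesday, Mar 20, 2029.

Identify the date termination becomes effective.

From Tuesday, Mar 20, 2029, 7 business days (Mar 21, Mar 22, Mar 23, Mar 26, Mar 27, Mar 28, Mar 29, skipping weekends) brings us to Thursday, Mar 29, 2029, which is the last day of the acceptance period.
Adding 63 calendar days to Mar 29, 2029 gives May 31, 2029, which is the last day of the revision period.
The date termination becomes effective: 11 calendar days after May 31, 2029 is Jun 11, 2029.

Jun 11, 2029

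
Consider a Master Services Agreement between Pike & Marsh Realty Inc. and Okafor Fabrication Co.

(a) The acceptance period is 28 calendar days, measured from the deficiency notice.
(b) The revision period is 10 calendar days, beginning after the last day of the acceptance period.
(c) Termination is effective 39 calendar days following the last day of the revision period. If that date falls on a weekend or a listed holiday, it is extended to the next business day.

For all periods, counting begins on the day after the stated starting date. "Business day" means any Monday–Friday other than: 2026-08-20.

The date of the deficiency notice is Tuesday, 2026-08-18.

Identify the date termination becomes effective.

2026-11-03

The last day of the acceptance period: 2026-08-18 + 28 days = 2026-09-15.
Adding 10 calendar days to 2026-09-15 gives 2026-09-25, which is the last day of the revision period.
The date termination becomes effective: 2026-09-25 + 39 days = 2026-11-03. 2026-11-03 is a Tuesday and is not a listed holiday, so no roll-forward applies.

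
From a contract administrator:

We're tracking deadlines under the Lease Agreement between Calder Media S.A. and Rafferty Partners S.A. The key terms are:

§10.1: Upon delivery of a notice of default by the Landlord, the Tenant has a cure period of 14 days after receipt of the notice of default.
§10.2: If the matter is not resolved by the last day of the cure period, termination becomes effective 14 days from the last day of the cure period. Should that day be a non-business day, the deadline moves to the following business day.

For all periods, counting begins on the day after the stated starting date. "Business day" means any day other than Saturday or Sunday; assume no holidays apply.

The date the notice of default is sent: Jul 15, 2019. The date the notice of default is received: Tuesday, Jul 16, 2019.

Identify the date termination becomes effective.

The last day of the cure period: Jul 16, 2019 + 14 days = Jul 30, 2019.
Adding 14 calendar days to Jul 30, 2019 gives Aug 13, 2019, which is the date termination becomes effective. Aug 13, 2019 is a Tuesday, so no roll-forward applies.

Aug 13, 2019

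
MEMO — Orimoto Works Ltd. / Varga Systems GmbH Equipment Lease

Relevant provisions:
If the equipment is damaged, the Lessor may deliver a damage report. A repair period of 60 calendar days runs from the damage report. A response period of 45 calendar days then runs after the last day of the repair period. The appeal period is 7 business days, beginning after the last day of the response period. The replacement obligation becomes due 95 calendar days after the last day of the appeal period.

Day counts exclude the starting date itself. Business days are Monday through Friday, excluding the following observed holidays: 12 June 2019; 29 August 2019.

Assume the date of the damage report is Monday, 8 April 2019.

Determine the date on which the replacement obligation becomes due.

Adding 60 calendar days to 8 April 2019 gives 7 June 2019, which is the last day of the repair period.
Adding 45 calendar days to 7 June 2019 gives 22 July 2019, which is the last day of the response period.
The last day of the appeal period: 7 business days after Monday, 22 July 2019, skipping weekends — Jul 23, Jul 24, Jul 25, Jul 26, Jul 29, Jul 30, Jul 31 — lands on Wednesday, 31 July 2019.
Adding 95 calendar days to 31 July 2019 gives 3 November 2019, which is the date on which the replacement obligation becomes due.

3 November 2019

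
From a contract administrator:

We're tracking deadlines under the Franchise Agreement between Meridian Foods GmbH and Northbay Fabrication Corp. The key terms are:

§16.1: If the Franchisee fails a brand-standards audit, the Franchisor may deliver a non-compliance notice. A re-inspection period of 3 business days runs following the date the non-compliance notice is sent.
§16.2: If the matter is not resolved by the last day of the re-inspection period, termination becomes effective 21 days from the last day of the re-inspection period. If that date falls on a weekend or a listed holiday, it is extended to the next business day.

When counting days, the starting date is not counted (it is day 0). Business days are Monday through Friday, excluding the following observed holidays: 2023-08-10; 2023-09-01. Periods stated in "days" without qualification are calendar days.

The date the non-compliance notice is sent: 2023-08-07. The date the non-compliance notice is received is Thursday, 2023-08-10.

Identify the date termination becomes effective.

The last day of the re-inspection period: counting 3 business days from Monday, 2023-08-07 (Aug 8, Aug 9, Aug 11, skipping weekends and the listed holiday on Aug 10) reaches Friday, 2023-08-11.
Adding 21 calendar days to 2023-08-11 gives 2023-09-01, which is the date termination becomes effective. That falls on Friday, a listed holiday, so it rolls to the next business day, Monday, 2023-09-04.

2023-09-04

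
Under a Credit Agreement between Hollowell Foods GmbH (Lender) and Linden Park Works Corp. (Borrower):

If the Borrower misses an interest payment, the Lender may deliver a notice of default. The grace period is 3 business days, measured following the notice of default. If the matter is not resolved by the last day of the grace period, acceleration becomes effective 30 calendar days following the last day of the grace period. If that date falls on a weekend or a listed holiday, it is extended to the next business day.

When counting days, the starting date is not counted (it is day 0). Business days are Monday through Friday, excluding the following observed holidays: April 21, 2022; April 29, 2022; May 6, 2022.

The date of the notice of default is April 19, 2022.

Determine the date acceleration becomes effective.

The last day of the grace period: counting 3 business days from Tuesday, April 19, 2022 (Apr 20, Apr 22, Apr 25, skipping weekends and the listed holiday on Apr 21) reaches Monday, April 25, 2022.
The date acceleration becomes effective: 30 calendar days after April 25, 2022 is May 25, 2022. May 25, 2022 is a Wednesday and is not a listed holiday, so no roll-forward applies.

May 25, 2022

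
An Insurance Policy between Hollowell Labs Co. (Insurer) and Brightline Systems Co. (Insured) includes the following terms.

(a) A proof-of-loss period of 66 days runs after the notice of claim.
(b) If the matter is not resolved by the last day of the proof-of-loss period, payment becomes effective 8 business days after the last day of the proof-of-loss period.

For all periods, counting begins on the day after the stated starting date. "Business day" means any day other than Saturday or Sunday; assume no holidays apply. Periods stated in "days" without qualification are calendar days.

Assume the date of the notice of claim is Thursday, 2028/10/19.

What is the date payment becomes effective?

The last day of the proof-of-loss period: 66 calendar days after 2028/10/19 is 2028/12/24.
The date payment becomes effective: counting 8 business days from Sunday, 2028/12/24 (Dec 25, Dec 26, Dec 27, Dec 28, Dec 29, Jan 1, Jan 2, Jan 3, skipping weekends) reaches Wednesday, 2029/01/03.

2029/01/03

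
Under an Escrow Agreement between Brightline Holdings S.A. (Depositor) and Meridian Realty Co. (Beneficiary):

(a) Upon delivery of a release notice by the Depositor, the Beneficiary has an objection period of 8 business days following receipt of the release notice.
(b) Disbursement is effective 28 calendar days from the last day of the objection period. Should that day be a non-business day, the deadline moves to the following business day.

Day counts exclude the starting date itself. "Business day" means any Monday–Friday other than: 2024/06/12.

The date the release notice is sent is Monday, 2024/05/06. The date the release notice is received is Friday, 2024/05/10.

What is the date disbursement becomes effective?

From Friday, 2024/05/10, 8 business days (May 13, May 14, May 15, May 16, May 17, May 20, May 21, May 22, skipping weekends) brings us to Wednesday, 2024/05/22, which is the last day of the objection period.
The date disbursement becomes effective: 28 calendar days after 2024/05/22 is 2024/06/19. 2024/06/19 is a Wednesday and is not a listed holiday, so no roll-forward applies.

2024/06/19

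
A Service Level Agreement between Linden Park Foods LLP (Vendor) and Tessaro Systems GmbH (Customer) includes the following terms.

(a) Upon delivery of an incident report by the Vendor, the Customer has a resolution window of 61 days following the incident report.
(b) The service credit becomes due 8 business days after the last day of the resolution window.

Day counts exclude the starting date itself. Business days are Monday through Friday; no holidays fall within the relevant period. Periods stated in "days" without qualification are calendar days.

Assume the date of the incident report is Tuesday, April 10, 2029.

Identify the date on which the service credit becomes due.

Adding 61 calendar days to April 10, 2029 gives June 10, 2029, which is the last day of the resolution window.
The date on which the service credit becomes due: counting 8 business days from Sunday, June 10, 2029 (Jun 11, Jun 12, Jun 13, Jun 14, Jun 15, Jun 18, Jun 19, Jun 20, skipping weekends) reaches Wednesday, June 20, 2029.

June 20, 2029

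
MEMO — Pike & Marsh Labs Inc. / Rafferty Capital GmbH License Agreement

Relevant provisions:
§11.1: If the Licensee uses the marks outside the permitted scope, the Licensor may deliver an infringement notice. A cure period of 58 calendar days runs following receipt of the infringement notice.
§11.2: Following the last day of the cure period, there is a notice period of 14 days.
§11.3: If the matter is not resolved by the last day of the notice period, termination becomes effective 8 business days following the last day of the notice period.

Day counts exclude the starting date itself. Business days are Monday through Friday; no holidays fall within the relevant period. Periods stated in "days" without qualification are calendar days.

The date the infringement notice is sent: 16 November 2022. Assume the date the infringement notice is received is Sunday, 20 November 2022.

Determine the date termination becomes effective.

10 February 2023

The last day of the cure period: 20 November 2022 + 58 days = 17 January 2023.
Adding 14 calendar days to 17 January 2023 gives 31 January 2023, which is the last day of the notice period.
The date termination becomes effective: 8 business days after Tuesday, 31 January 2023, skipping weekends — Feb 1, Feb 2, Feb 3, Feb 6, Feb 7, Feb 8, Feb 9, Feb 10 — lands on Friday, 10 February 2023.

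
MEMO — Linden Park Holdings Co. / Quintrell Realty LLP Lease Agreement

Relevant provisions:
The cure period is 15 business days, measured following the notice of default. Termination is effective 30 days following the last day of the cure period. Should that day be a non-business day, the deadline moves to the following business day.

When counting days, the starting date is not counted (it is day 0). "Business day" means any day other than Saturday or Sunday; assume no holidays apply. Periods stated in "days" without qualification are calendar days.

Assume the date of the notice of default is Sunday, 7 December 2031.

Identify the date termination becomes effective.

The last day of the cure period: counting 15 business days from Sunday, 7 December 2031 (Dec 8, Dec 9, Dec 10, Dec 11, …, Dec 24, Dec 25, Dec 26, skipping weekends) reaches Friday, 26 December 2031.
The date termination becomes effective: 30 calendar days after 26 December 2031 is 25 January 2032. That falls on a Sunday, so it rolls to the next business day, Monday, 26 January 2032.

26 January 2032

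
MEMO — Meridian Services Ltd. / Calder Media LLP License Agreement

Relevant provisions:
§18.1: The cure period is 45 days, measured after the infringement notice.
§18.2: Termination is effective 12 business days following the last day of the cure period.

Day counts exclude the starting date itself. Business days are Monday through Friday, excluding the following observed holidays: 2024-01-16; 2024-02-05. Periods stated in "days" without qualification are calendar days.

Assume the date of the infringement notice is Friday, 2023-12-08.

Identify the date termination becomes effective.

The last day of the cure period: 2023-12-08 + 45 days = 2024-01-22.
The date termination becomes effective: 12 business days after Monday, 2024-01-22, skipping weekends and the listed holiday on Feb 5 — Jan 23, Jan 24, Jan 25, Jan 26, …, Feb 6, Feb 7, Feb 8 — lands on Thursday, 2024-02-08.

2024-02-08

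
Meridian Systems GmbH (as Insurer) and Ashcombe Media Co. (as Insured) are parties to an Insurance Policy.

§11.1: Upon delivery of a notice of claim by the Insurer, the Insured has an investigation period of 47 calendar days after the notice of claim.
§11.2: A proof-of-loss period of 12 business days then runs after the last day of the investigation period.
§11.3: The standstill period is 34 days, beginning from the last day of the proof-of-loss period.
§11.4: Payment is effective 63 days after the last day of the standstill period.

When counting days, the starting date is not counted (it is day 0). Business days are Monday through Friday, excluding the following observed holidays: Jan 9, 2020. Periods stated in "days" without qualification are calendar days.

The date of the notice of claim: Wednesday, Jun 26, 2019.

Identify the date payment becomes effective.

The last day of the investigation period: 47 calendar days after Jun 26, 2019 is Aug 12, 2019.
The last day of the proof-of-loss period: 12 business days after Monday, Aug 12, 2019, skipping weekends — Aug 13, Aug 14, Aug 15, Aug 16, …, Aug 26, Aug 27, Aug 28 — lands on Wednesday, Aug 28, 2019.
The last day of the standstill period: 34 calendar days after Aug 28, 2019 is Oct 1, 2019.
The date payment becomes effective: 63 calendar days after Oct 1, 2019 is Dec 3, 2019.

Dec 3, 2019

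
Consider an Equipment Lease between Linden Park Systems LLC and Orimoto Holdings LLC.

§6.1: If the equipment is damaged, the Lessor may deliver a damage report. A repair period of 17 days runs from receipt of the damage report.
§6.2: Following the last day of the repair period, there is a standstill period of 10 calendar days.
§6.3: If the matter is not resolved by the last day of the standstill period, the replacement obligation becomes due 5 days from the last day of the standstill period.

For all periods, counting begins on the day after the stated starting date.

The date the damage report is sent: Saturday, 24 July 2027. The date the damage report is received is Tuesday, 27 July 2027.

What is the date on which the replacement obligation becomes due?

The last day of the repair period: 27 July 2027 + 17 days = 13 August 2027.
The last day of the standstill period: 10 calendar days after 13 August 2027 is 23 August 2027.
The date on which the replacement obligation becomes due: 5 calendar days after 23 August 2027 is 28 August 2027.

28 August 2027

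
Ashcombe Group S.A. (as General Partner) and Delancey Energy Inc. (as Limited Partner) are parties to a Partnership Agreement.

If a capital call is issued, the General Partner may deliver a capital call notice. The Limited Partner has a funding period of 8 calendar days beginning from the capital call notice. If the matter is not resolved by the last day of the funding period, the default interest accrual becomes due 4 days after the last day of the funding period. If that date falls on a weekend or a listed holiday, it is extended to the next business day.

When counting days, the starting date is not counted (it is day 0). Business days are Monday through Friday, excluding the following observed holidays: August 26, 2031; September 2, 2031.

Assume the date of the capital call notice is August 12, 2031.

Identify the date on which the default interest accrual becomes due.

August 25, 2031

The last day of the funding period: August 12, 2031 + 8 days = August 20, 2031.
Adding 4 calendar days to August 20, 2031 gives August 24, 2031, which is the date on which the default interest accrual becomes due. That falls on a Sunday, so it rolls to the next business day, Monday, August 25, 2031.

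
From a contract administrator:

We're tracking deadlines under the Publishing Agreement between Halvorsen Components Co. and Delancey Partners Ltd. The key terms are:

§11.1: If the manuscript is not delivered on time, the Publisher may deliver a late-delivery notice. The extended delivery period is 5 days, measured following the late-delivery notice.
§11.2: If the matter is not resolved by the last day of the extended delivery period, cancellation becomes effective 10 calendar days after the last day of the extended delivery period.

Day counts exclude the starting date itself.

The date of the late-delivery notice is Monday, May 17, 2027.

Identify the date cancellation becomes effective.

June 1, 2027

Adding 5 calendar days to May 17, 2027 gives May 22, 2027, which is the last day of the extended delivery period.
The date cancellation becomes effective: May 22, 2027 + 10 days = June 1, 2027.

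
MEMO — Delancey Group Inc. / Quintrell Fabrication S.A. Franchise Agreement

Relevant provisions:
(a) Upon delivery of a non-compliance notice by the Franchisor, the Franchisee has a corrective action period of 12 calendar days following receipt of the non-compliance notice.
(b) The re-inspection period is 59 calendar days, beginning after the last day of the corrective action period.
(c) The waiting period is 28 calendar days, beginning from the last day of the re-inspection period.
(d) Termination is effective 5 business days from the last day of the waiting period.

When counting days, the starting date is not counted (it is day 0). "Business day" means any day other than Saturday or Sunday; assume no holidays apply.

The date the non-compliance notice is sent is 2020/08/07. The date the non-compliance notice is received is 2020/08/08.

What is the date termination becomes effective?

The last day of the corrective action period: 2020/08/08 + 12 days = 2020/08/20.
The last day of the re-inspection period: 2020/08/20 + 59 days = 2020/10/18.
The last day of the waiting period: 28 calendar days after 2020/10/18 is 2020/11/15.
From Sunday, 2020/11/15, 5 business days (Nov 16, Nov 17, Nov 18, Nov 19, Nov 20, skipping weekends) brings us to Friday, 2020/11/20, which is the date termination becomes effective.

2020/11/20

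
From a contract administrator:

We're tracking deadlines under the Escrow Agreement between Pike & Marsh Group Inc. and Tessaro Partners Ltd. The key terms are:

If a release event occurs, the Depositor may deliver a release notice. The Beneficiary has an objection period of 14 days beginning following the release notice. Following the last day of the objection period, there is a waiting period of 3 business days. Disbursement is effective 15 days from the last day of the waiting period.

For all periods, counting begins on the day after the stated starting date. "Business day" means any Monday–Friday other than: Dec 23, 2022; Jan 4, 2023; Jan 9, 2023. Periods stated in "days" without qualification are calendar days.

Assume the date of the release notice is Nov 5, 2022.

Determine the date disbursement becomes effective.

Adding 14 calendar days to Nov 5, 2022 gives Nov 19, 2022, which is the last day of the objection period.
The last day of the waiting period: counting 3 business days from Saturday, Nov 19, 2022 (Nov 21, Nov 22, Nov 23, skipping weekends) reaches Wednesday, Nov 23, 2022.
The date disbursement becomes effective: 15 calendar days after Nov 23, 2022 is Dec 8, 2022.

Dec 8, 2022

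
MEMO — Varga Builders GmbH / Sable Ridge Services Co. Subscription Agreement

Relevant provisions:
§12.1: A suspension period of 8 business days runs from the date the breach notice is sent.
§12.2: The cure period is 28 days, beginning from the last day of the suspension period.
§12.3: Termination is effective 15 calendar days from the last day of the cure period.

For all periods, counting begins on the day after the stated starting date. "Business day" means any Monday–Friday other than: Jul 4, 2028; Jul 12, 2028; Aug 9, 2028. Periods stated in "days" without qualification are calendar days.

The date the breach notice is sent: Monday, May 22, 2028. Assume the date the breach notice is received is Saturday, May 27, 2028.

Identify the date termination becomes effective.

The last day of the suspension period: counting 8 business days from Monday, May 22, 2028 (May 23, May 24, May 25, May 26, May 29, May 30, May 31, Jun 1, skipping weekends) reaches Thursday, Jun 1, 2028.
Adding 28 calendar days to Jun 1, 2028 gives Jun 29, 2028, which is the last day of the cure period.
Adding 15 calendar days to Jun 29, 2028 gives Jul 14, 2028, which is the date termination becomes effective.

Jul 14, 2028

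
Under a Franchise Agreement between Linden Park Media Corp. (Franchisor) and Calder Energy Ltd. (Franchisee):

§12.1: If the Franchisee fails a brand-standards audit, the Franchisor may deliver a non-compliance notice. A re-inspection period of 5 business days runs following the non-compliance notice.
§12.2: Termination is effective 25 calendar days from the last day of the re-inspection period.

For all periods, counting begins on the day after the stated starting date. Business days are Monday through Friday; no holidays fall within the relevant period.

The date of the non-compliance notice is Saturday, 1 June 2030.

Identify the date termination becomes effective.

The last day of the re-inspection period: 5 business days after Saturday, 1 June 2030, skipping weekends — Jun 3, Jun 4, Jun 5, Jun 6, Jun 7 — lands on Friday, 7 June 2030.
Adding 25 calendar days to 7 June 2030 gives 2 July 2030, which is the date termination becomes effective.

2 July 2030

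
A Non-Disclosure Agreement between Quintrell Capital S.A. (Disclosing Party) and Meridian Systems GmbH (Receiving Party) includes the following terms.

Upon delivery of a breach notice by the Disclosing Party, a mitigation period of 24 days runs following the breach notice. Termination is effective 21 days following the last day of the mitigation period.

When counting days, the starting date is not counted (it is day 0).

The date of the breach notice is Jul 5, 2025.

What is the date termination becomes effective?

Aug 19, 2025

The last day of the mitigation period: Jul 5, 2025 + 24 days = Jul 29, 2025.
The date termination becomes effective: 21 calendar days after Jul 29, 2025 is Aug 19, 2025.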